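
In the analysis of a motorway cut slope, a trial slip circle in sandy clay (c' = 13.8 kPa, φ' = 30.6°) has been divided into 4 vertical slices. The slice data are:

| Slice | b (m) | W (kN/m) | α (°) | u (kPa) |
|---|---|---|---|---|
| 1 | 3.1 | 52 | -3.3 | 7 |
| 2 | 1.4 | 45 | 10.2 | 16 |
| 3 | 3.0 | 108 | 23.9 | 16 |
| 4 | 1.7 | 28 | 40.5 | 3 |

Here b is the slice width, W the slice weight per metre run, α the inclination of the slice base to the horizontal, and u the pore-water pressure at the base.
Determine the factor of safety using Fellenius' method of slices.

FS = 3.07

Ordinary method of slices: FS = Σ[c'·Δl_i + (W_i cosα_i − u_i·Δl_i)·tanφ'] / Σ W_i sinα_i, with Δl_i = b_i / cosα_i.
Slice 1: Δl = 3.1/cos(-3.3°) = 3.105 m; N'_1 = 52·cos(-3.3°) − 7·3.105 = 30.2; c'Δl = 42.85; W sinα = -3.0
Slice 2: Δl = 1.4/cos10.2° = 1.422 m; N'_2 = 45·cos10.2° − 16·1.422 = 21.5; c'Δl = 19.63; W sinα = 8.0
Slice 3: Δl = 3.0/cos23.9° = 3.281 m; N'_3 = 108·cos23.9° − 16·3.281 = 46.2; c'Δl = 45.28; W sinα = 43.8
Slice 4: Δl = 1.7/cos40.5° = 2.236 m; N'_4 = 28·cos40.5° − 3·2.236 = 14.6; c'Δl = 30.85; W sinα = 18.2
Σc'Δl = 138.6 kN/m; ΣN' = 112.5 kN/m; ΣW sinα = 66.9 kN/m
Resisting = 138.6 + 112.5·tan30.6° = 138.6 + 66.5 = 205.2 kN/m
FS = 205.2 / 66.9 = 3.066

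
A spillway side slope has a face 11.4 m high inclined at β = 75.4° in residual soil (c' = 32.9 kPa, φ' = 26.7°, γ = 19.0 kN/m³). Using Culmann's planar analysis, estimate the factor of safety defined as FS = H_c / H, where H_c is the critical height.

FS = 1.54

H_c = (4c'/γ) · sinβ cosφ' / [1 − cos(β − φ')]
    = (4·32.9/19.0) · sin75.4°·cos26.7° / [1 − cos48.7°]
    = 6.926 · 0.8645 / 0.3400 = 17.61 m
FS = H_c / H = 17.61 / 11.4 = 1.545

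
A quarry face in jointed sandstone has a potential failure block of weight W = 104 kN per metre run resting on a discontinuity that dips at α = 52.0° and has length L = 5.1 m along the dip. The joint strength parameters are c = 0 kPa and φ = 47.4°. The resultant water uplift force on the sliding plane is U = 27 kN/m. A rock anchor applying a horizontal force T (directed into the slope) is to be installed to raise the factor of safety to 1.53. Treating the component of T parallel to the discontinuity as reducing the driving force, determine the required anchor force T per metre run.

T = 47 kN/m

Resolving forces along and normal to the sliding plane, with the horizontal anchor force T adding T·sinα to the effective normal force and T·cosα acting up the plane against the driving force:
FS = [cL + (W cosα − U + T sinα) tanφ] / [W sinα − T cosα]
Without the anchor: N' = 37.0 kN/m, driving T_d = 82.0 kN/m, resisting R = 0·5.1 + 37.0·tan47.4° = 40.3 kN/m, FS = 0.49.
Setting FS = 1.53 and solving for T:
1.53·(82.0 − T cos52.0°) = 40.3 + T sin52.0°·tan47.4°
T·(sin52.0°·tan47.4° + 1.53·cos52.0°) = 1.53·82.0 − 40.3
T·(0.7880·1.0875 + 1.53·0.6157) = 125.4 − 40.3 = 85.1
T·1.7989 = 85.1
T = 47.3 kN/m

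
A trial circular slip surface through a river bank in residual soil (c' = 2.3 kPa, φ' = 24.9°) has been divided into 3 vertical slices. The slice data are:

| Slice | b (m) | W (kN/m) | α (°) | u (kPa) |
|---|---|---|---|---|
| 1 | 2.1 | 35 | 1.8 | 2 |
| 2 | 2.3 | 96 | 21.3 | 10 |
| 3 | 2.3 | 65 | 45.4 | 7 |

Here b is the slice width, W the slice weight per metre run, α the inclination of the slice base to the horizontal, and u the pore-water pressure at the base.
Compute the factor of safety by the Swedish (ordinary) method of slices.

FS = 0.89

Ordinary method of slices: FS = Σ[c'·Δl_i + (W_i cosα_i − u_i·Δl_i)·tanφ'] / Σ W_i sinα_i, with Δl_i = b_i / cosα_i.
Slice 1: Δl = 2.1/cos1.8° = 2.101 m; N'_1 = 35·cos1.8° − 2·2.101 = 30.8; c'Δl = 4.83; W sinα = 1.1
Slice 2: Δl = 2.3/cos21.3° = 2.469 m; N'_2 = 96·cos21.3° − 10·2.469 = 64.8; c'Δl = 5.68; W sinα = 34.9
Slice 3: Δl = 2.3/cos45.4° = 3.276 m; N'_3 = 65·cos45.4° − 7·3.276 = 22.7; c'Δl = 7.53; W sinα = 46.3
Σc'Δl = 18.0 kN/m; ΣN' = 118.2 kN/m; ΣW sinα = 82.3 kN/m
Resisting = 18.0 + 118.2·tan24.9° = 18.0 + 54.9 = 72.9 kN/m
FS = 72.9 / 82.3 = 0.887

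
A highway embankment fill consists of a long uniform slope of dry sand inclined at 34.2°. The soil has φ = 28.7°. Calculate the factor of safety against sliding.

FS = 0.81

For a dry cohesionless infinite slope the factor of safety is FS = tanφ / tanβ.
FS = tan28.7° / tan34.2° = 0.5475 / 0.6796 = 0.806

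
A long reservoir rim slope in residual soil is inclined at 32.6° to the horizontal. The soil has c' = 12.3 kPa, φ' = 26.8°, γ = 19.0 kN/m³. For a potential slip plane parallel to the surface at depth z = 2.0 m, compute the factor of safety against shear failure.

For an infinite slope with a slip plane parallel to the surface (no pore pressure): FS = [c' + γz cos²β tanφ'] / [γz sinβ cosβ].
γz = 19.0·2.0 = 38.00 kN/m²
Numerator = 12.3 + 38.00·cos²32.6°·tan26.8° = 12.3 + 38.00·0.7097·0.5051 = 25.923 kPa
Denominator = 38.00·sin32.6°·cos32.6° = 38.00·0.5388·0.8425 = 17.248 kPa
FS = 25.923 / 17.248 = 1.503

FS = 1.50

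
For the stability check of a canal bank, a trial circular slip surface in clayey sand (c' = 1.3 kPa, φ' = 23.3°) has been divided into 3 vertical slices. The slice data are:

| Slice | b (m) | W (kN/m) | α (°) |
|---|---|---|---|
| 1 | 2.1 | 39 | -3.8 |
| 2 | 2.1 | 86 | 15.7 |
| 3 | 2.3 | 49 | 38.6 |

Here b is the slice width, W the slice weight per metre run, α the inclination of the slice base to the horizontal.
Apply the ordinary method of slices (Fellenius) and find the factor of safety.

Ordinary method of slices: FS = Σ[c'·Δl_i + (W_i cosα_i)·tanφ'] / Σ W_i sinα_i, with Δl_i = b_i / cosα_i.
Slice 1: Δl = 2.1/cos(-3.8°) = 2.105 m; N'_1 = 39·cos(-3.8°) = 38.9; c'Δl = 2.74; W sinα = -2.6
Slice 2: Δl = 2.1/cos15.7° = 2.181 m; N'_2 = 86·cos15.7° = 82.8; c'Δl = 2.84; W sinα = 23.3
Slice 3: Δl = 2.3/cos38.6° = 2.943 m; N'_3 = 49·cos38.6° = 38.3; c'Δl = 3.83; W sinα = 30.6
Σc'Δl = 9.4 kN/m; ΣN' = 160.0 kN/m; ΣW sinα = 51.3 kN/m
Resisting = 9.4 + 160.0·tan23.3° = 9.4 + 68.9 = 78.3 kN/m
FS = 78.3 / 51.3 = 1.528

FS = 1.53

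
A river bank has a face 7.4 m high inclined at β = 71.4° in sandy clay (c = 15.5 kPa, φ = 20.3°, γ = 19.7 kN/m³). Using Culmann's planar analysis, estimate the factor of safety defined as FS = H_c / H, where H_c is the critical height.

FS = 1.02

H_c = (4c/γ) · sinβ cosφ / [1 − cos(β − φ)]
    = (4·15.5/19.7) · sin71.4°·cos20.3° / [1 − cos51.1°]
    = 3.147 · 0.8889 / 0.3720 = 7.52 m
FS = H_c / H = 7.52 / 7.4 = 1.016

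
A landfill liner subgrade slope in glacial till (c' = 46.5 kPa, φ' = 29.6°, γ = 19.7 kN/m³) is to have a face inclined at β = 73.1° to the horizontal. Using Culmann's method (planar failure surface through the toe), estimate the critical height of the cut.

H_c = 28.60 m

Culmann's analysis gives the critical failure plane at α_cr = (β + φ')/2 = (73.1 + 29.6)/2 = 51.3°, and the critical height
H_c = (4c'/γ) · sinβ cosφ' / [1 − cos(β − φ')]
    = (4·46.5/19.7) · sin73.1°·cos29.6° / [1 − cos(43.5°)]
    = 9.442 · 0.9568·0.8695 / [1 − 0.7254]
    = 9.442 · 0.8319 / 0.2746
    = 28.60 m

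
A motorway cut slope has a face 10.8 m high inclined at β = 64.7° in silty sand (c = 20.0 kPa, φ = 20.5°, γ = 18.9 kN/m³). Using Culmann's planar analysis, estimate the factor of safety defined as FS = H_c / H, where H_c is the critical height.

H_c = (4c/γ) · sinβ cosφ / [1 − cos(β − φ)]
    = (4·20.0/18.9) · sin64.7°·cos20.5° / [1 − cos44.2°]
    = 4.233 · 0.8468 / 0.2831 = 12.66 m
FS = H_c / H = 12.66 / 10.8 = 1.172

FS = 1.17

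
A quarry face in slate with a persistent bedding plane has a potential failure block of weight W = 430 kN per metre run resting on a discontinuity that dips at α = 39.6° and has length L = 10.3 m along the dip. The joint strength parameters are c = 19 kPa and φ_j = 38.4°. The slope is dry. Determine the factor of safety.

Resolving the block weight along and normal to the plane and applying the Mohr–Coulomb strength on the joint:
N' = W cosα = 430·cos39.6° = 331.3 kN/m
Driving force T = W sinα = 430·sin39.6° = 274.1 kN/m
Resisting force R = c·L + N'·tanφ_j = 19·10.3 + 331.3·tan38.4° = 195.7 + 262.6 = 458.3 kN/m
FS = R / T = 458.3 / 274.1 = 1.672

FS = 1.67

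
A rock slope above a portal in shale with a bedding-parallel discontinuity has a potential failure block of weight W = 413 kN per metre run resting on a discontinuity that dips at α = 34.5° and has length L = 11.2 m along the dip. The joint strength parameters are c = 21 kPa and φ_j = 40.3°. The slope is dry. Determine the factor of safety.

FS = 2.24

Resolving the block weight along and normal to the plane and applying the Mohr–Coulomb strength on the joint:
N' = W cosα = 413·cos34.5° = 340.4 kN/m
Driving force T = W sinα = 413·sin34.5° = 233.9 kN/m
Resisting force R = c·L + N'·tanφ_j = 21·11.2 + 340.4·tan40.3° = 235.2 + 288.6 = 523.8 kN/m
FS = R / T = 523.8 / 233.9 = 2.239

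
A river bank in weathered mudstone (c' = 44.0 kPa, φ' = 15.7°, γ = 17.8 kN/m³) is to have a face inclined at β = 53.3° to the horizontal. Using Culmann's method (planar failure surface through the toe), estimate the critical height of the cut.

Culmann's analysis gives the critical failure plane at α_cr = (β + φ')/2 = (53.3 + 15.7)/2 = 34.5°, and the critical height
H_c = (4c'/γ) · sinβ cosφ' / [1 − cos(β − φ')]
    = (4·44.0/17.8) · sin53.3°·cos15.7° / [1 − cos(37.6°)]
    = 9.888 · 0.8018·0.9627 / [1 − 0.7923]
    = 9.888 · 0.7719 / 0.2077
    = 36.74 m

H_c = 36.74 m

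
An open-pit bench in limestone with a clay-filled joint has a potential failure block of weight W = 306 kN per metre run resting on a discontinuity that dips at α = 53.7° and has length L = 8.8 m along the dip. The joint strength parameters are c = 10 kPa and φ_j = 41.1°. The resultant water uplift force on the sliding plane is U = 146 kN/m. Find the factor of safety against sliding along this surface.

Resolving the block weight along and normal to the plane and applying the Mohr–Coulomb strength on the joint:
N' = W cosα − U = 306·cos53.7° − 146 = 35.2 kN/m
Driving force T = W sinα = 306·sin53.7° = 246.6 kN/m
Resisting force R = c·L + N'·tanφ_j = 10·8.8 + 35.2·tan41.1° = 88.0 + 30.7 = 118.7 kN/m
FS = R / T = 118.7 / 246.6 = 0.481

FS = 0.48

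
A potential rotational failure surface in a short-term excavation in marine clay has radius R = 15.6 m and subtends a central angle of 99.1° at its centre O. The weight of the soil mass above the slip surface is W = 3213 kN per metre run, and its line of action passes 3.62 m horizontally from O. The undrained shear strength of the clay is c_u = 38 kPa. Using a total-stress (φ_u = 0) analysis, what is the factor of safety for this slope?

FS = 1.38

Taking moments about the centre O, the resisting moment is provided by the undrained shear strength acting along the arc:
Arc length L_a = R·θ = 15.6·(99.1°·π/180) = 15.6·1.7296 = 26.98 m
M_R = c_u·L_a·R = 38·26.98·15.6 = 15995.0 kN·m/m
M_D = W·d = 3213·3.62 = 11631.1 kN·m/m
FS = M_R / M_D = 15995.0 / 11631.1 = 1.375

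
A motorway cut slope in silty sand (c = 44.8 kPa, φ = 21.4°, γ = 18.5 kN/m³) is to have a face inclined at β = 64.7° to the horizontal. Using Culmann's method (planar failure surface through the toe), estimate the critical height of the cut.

Culmann's analysis gives the critical failure plane at α_cr = (β + φ)/2 = (64.7 + 21.4)/2 = 43.0°, and the critical height
H_c = (4c/γ) · sinβ cosφ / [1 − cos(β − φ)]
    = (4·44.8/18.5) · sin64.7°·cos21.4° / [1 − cos(43.3°)]
    = 9.686 · 0.9041·0.9311 / [1 − 0.7278]
    = 9.686 · 0.8418 / 0.2722
    = 29.95 m

H_c = 29.95 m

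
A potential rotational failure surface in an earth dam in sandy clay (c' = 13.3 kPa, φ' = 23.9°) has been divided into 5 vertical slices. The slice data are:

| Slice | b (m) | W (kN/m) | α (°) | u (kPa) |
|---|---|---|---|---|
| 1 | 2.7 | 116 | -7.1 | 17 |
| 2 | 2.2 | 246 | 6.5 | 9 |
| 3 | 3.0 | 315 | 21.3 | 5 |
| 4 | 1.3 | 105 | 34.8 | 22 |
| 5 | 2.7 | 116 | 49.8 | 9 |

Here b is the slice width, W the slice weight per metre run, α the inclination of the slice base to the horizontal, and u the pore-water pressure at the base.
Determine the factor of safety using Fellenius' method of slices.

FS = 1.73

Ordinary method of slices: FS = Σ[c'·Δl_i + (W_i cosα_i − u_i·Δl_i)·tanφ'] / Σ W_i sinα_i, with Δl_i = b_i / cosα_i.
Slice 1: Δl = 2.7/cos(-7.1°) = 2.721 m; N'_1 = 116·cos(-7.1°) − 17·2.721 = 68.9; c'Δl = 36.19; W sinα = -14.3
Slice 2: Δl = 2.2/cos6.5° = 2.214 m; N'_2 = 246·cos6.5° − 9·2.214 = 224.5; c'Δl = 29.45; W sinα = 27.8
Slice 3: Δl = 3.0/cos21.3° = 3.220 m; N'_3 = 315·cos21.3° − 5·3.220 = 277.4; c'Δl = 42.83; W sinα = 114.4
Slice 4: Δl = 1.3/cos34.8° = 1.583 m; N'_4 = 105·cos34.8° − 22·1.583 = 51.4; c'Δl = 21.06; W sinα = 59.9
Slice 5: Δl = 2.7/cos49.8° = 4.183 m; N'_5 = 116·cos49.8° − 9·4.183 = 37.2; c'Δl = 55.63; W sinα = 88.6
Σc'Δl = 185.2 kN/m; ΣN' = 659.3 kN/m; ΣW sinα = 276.5 kN/m
Resisting = 185.2 + 659.3·tan23.9° = 185.2 + 292.2 = 477.3 kN/m
FS = 477.3 / 276.5 = 1.727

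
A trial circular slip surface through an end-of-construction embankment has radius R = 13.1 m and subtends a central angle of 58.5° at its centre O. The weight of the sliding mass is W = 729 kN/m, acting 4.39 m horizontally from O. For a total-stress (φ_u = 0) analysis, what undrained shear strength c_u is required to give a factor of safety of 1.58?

c_u = 28.9 kPa

FS = c_u·L_a·R / (W·d), so c_u = FS·W·d / (L_a·R).
Arc length L_a = R·θ = 13.1·(58.5°·π/180) = 13.1·1.0210 = 13.38 m
c_u = 1.58·729·4.39 / (13.38·13.1) = 5056.5 / 175.22 = 28.86 kPa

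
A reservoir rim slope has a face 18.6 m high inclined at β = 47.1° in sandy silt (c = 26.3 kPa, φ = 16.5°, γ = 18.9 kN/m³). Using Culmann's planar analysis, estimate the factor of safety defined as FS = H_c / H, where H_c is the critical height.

H_c = (4c/γ) · sinβ cosφ / [1 − cos(β − φ)]
    = (4·26.3/18.9) · sin47.1°·cos16.5° / [1 − cos30.6°]
    = 5.566 · 0.7024 / 0.1393 = 28.07 m
FS = H_c / H = 28.07 / 18.6 = 1.509

FS = 1.51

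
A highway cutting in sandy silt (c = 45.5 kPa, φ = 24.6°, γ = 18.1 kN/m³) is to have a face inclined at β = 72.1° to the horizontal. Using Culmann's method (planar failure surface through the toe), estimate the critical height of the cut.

Culmann's analysis gives the critical failure plane at α_cr = (β + φ)/2 = (72.1 + 24.6)/2 = 48.3°, and the critical height
H_c = (4c/γ) · sinβ cosφ / [1 − cos(β − φ)]
    = (4·45.5/18.1) · sin72.1°·cos24.6° / [1 − cos(47.5°)]
    = 10.055 · 0.9516·0.9092 / [1 − 0.6756]
    = 10.055 · 0.8652 / 0.3244
    = 26.82 m

H_c = 26.82 m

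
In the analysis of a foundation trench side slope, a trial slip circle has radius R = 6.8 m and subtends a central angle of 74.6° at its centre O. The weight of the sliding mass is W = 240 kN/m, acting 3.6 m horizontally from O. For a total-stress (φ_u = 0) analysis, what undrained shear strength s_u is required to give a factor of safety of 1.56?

FS = s_u·L_a·R / (W·d), so s_u = FS·W·d / (L_a·R).
Arc length L_a = R·θ = 6.8·(74.6°·π/180) = 6.8·1.3020 = 8.85 m
s_u = 1.56·240·3.6 / (8.85·6.8) = 1347.8 / 60.21 = 22.39 kPa

s_u = 22.4 kPa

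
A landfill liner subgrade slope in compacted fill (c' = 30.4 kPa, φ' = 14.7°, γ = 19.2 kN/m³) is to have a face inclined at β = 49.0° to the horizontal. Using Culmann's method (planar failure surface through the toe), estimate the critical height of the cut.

H_c = 26.59 m

Culmann's analysis gives the critical failure plane at α_cr = (β + φ')/2 = (49.0 + 14.7)/2 = 31.9°, and the critical height
H_c = (4c'/γ) · sinβ cosφ' / [1 − cos(β − φ')]
    = (4·30.4/19.2) · sin49.0°·cos14.7° / [1 − cos(34.3°)]
    = 6.333 · 0.7547·0.9673 / [1 − 0.8261]
    = 6.333 · 0.7300 / 0.1739
    = 26.59 m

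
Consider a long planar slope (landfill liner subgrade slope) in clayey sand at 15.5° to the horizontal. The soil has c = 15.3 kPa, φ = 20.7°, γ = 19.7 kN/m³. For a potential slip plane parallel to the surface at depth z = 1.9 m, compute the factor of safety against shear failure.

FS = 2.95

For an infinite slope with a slip plane parallel to the surface (no pore pressure): FS = [c + γz cos²β tanφ] / [γz sinβ cosβ].
γz = 19.7·1.9 = 37.43 kN/m²
Numerator = 15.3 + 37.43·cos²15.5°·tan20.7° = 15.3 + 37.43·0.9286·0.3779 = 28.434 kPa
Denominator = 37.43·sin15.5°·cos15.5° = 37.43·0.2672·0.9636 = 9.639 kPa
FS = 28.434 / 9.639 = 2.950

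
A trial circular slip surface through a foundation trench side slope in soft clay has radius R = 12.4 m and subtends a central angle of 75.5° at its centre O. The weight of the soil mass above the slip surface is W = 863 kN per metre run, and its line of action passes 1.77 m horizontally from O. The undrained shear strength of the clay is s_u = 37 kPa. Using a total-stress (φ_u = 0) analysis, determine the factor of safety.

FS = 4.91

Taking moments about the centre O, the resisting moment is provided by the undrained shear strength acting along the arc:
Arc length L_a = R·θ = 12.4·(75.5°·π/180) = 12.4·1.3177 = 16.34 m
M_R = s_u·L_a·R = 37·16.34·12.4 = 7496.7 kN·m/m
M_D = W·d = 863·1.77 = 1527.5 kN·m/m
FS = M_R / M_D = 7496.7 / 1527.5 = 4.908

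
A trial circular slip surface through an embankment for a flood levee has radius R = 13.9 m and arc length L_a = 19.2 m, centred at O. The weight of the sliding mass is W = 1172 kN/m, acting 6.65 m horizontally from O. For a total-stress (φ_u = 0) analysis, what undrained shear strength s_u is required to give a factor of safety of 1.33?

FS = s_u·L_a·R / (W·d), so s_u = FS·W·d / (L_a·R).
s_u = 1.33·1172·6.65 / (19.20·13.9) = 10365.8 / 266.88 = 38.84 kPa

s_u = 38.8 kPa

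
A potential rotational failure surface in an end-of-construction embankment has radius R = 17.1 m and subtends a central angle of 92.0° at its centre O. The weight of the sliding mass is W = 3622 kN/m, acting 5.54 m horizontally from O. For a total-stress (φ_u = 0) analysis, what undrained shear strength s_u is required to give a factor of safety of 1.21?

FS = s_u·L_a·R / (W·d), so s_u = FS·W·d / (L_a·R).
Arc length L_a = R·θ = 17.1·(92.0°·π/180) = 17.1·1.6057 = 27.46 m
s_u = 1.21·3622·5.54 / (27.46·17.1) = 24279.7 / 469.52 = 51.71 kPa

s_u = 51.7 kPa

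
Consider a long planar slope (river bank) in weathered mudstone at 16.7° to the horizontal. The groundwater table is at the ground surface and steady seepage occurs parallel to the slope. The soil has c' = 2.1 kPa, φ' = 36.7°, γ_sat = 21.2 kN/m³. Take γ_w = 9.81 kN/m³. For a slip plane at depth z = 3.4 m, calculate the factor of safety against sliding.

With seepage parallel to the slope and the water table at the surface, the effective normal stress on the slip plane uses the buoyant unit weight γ' = γ_sat − γ_w while the driving shear stress uses γ_sat:
FS = [c' + γ' z cos²β tanφ'] / [γ_sat z sinβ cosβ]
γ' = 21.2 − 9.81 = 11.39 kN/m³
Numerator = 2.1 + 11.39·3.4·cos²16.7°·tan36.7° = 2.1 + 11.39·3.4·0.9174·0.7454 = 28.582 kPa
Denominator = 21.2·3.4·sin16.7°·cos16.7° = 21.2·3.4·0.2874·0.9578 = 19.839 kPa
FS = 28.582 / 19.839 = 1.441

FS = 1.44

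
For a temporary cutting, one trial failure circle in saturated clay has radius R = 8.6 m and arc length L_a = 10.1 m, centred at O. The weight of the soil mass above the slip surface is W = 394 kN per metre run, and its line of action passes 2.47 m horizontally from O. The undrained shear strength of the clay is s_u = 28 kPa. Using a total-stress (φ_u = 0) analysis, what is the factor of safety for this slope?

Taking moments about the centre O, the resisting moment is provided by the undrained shear strength acting along the arc:
M_R = s_u·L_a·R = 28·10.10·8.6 = 2432.1 kN·m/m
M_D = W·d = 394·2.47 = 973.2 kN·m/m
FS = M_R / M_D = 2432.1 / 973.2 = 2.499

FS = 2.50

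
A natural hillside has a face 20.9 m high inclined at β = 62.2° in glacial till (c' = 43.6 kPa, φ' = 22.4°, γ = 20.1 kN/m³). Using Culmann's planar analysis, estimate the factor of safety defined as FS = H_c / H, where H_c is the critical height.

H_c = (4c'/γ) · sinβ cosφ' / [1 − cos(β − φ')]
    = (4·43.6/20.1) · sin62.2°·cos22.4° / [1 − cos39.8°]
    = 8.677 · 0.8178 / 0.2317 = 30.62 m
FS = H_c / H = 30.62 / 20.9 = 1.465

FS = 1.47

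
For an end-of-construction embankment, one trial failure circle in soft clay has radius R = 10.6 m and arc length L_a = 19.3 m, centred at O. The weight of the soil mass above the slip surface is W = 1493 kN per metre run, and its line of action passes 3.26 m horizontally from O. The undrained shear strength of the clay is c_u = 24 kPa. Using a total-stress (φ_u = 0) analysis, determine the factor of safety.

Taking moments about the centre O, the resisting moment is provided by the undrained shear strength acting along the arc:
M_R = c_u·L_a·R = 24·19.30·10.6 = 4909.9 kN·m/m
M_D = W·d = 1493·3.26 = 4867.2 kN·m/m
FS = M_R / M_D = 4909.9 / 4867.2 = 1.009

FS = 1.01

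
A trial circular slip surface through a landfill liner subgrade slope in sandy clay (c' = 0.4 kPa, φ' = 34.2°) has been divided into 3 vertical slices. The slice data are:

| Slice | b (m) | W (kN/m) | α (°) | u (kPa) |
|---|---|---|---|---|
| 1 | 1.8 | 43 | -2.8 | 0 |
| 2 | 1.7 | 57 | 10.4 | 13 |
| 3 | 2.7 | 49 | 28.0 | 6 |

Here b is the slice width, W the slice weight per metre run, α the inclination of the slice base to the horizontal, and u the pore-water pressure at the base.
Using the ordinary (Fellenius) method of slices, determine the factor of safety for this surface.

Ordinary method of slices: FS = Σ[c'·Δl_i + (W_i cosα_i − u_i·Δl_i)·tanφ'] / Σ W_i sinα_i, with Δl_i = b_i / cosα_i.
Slice 1: Δl = 1.8/cos(-2.8°) = 1.802 m; N'_1 = 43·cos(-2.8°) − 0·1.802 = 42.9; c'Δl = 0.72; W sinα = -2.1
Slice 2: Δl = 1.7/cos10.4° = 1.728 m; N'_2 = 57·cos10.4° − 13·1.728 = 33.6; c'Δl = 0.69; W sinα = 10.3
Slice 3: Δl = 2.7/cos28.0° = 3.058 m; N'_3 = 49·cos28.0° − 6·3.058 = 24.9; c'Δl = 1.22; W sinα = 23.0
Σc'Δl = 2.6 kN/m; ΣN' = 101.5 kN/m; ΣW sinα = 31.2 kN/m
Resisting = 2.6 + 101.5·tan34.2° = 2.6 + 69.0 = 71.6 kN/m
FS = 71.6 / 31.2 = 2.295

FS = 2.29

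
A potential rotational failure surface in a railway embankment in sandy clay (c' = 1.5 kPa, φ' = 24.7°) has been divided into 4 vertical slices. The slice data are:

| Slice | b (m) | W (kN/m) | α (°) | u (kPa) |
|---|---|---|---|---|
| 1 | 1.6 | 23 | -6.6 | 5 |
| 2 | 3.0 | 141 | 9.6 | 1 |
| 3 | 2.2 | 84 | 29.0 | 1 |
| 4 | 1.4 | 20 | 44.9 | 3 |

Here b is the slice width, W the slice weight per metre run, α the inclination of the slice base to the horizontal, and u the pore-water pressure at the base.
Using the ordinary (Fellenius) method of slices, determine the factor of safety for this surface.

Ordinary method of slices: FS = Σ[c'·Δl_i + (W_i cosα_i − u_i·Δl_i)·tanφ'] / Σ W_i sinα_i, with Δl_i = b_i / cosα_i.
Slice 1: Δl = 1.6/cos(-6.6°) = 1.611 m; N'_1 = 23·cos(-6.6°) − 5·1.611 = 14.8; c'Δl = 2.42; W sinα = -2.6
Slice 2: Δl = 3.0/cos9.6° = 3.043 m; N'_2 = 141·cos9.6° − 1·3.043 = 136.0; c'Δl = 4.56; W sinα = 23.5
Slice 3: Δl = 2.2/cos29.0° = 2.515 m; N'_3 = 84·cos29.0° − 1·2.515 = 71.0; c'Δl = 3.77; W sinα = 40.7
Slice 4: Δl = 1.4/cos44.9° = 1.976 m; N'_4 = 20·cos44.9° − 3·1.976 = 8.2; c'Δl = 2.96; W sinα = 14.1
Σc'Δl = 13.7 kN/m; ΣN' = 230.0 kN/m; ΣW sinα = 75.7 kN/m
Resisting = 13.7 + 230.0·tan24.7° = 13.7 + 105.8 = 119.5 kN/m
FS = 119.5 / 75.7 = 1.578

FS = 1.58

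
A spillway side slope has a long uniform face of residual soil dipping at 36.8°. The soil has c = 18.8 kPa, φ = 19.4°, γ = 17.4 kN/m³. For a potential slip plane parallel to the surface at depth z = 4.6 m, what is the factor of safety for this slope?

For an infinite slope with a slip plane parallel to the surface (no pore pressure): FS = [c + γz cos²β tanφ] / [γz sinβ cosβ].
γz = 17.4·4.6 = 80.04 kN/m²
Numerator = 18.8 + 80.04·cos²36.8°·tan19.4° = 18.8 + 80.04·0.6412·0.3522 = 36.872 kPa
Denominator = 80.04·sin36.8°·cos36.8° = 80.04·0.5990·0.8007 = 38.392 kPa
FS = 36.872 / 38.392 = 0.960

FS = 0.96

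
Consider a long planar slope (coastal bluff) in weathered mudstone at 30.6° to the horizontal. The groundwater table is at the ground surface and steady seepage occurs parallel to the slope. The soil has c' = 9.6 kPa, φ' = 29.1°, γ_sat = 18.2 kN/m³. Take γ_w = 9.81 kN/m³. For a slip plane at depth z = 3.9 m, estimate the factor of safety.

With seepage parallel to the slope and the water table at the surface, the effective normal stress on the slip plane uses the buoyant unit weight γ' = γ_sat − γ_w while the driving shear stress uses γ_sat:
FS = [c' + γ' z cos²β tanφ'] / [γ_sat z sinβ cosβ]
γ' = 18.2 − 9.81 = 8.39 kN/m³
Numerator = 9.6 + 8.39·3.9·cos²30.6°·tan29.1° = 9.6 + 8.39·3.9·0.7409·0.5566 = 23.093 kPa
Denominator = 18.2·3.9·sin30.6°·cos30.6° = 18.2·3.9·0.5090·0.8607 = 31.100 kPa
FS = 23.093 / 31.100 = 0.743

FS = 0.74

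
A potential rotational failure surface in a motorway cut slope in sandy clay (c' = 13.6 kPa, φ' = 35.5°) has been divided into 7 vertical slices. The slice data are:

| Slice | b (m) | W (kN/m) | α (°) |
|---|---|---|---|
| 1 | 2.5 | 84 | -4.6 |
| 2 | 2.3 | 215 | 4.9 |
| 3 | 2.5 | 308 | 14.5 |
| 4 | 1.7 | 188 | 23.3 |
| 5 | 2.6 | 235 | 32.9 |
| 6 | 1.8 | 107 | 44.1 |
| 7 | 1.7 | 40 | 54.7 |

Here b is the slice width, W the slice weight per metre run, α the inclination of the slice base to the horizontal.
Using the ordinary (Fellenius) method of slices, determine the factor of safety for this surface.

Ordinary method of slices: FS = Σ[c'·Δl_i + (W_i cosα_i)·tanφ'] / Σ W_i sinα_i, with Δl_i = b_i / cosα_i.
Slice 1: Δl = 2.5/cos(-4.6°) = 2.508 m; N'_1 = 84·cos(-4.6°) = 83.7; c'Δl = 34.11; W sinα = -6.7
Slice 2: Δl = 2.3/cos4.9° = 2.308 m; N'_2 = 215·cos4.9° = 214.2; c'Δl = 31.39; W sinα = 18.4
Slice 3: Δl = 2.5/cos14.5° = 2.582 m; N'_3 = 308·cos14.5° = 298.2; c'Δl = 35.12; W sinα = 77.1
Slice 4: Δl = 1.7/cos23.3° = 1.851 m; N'_4 = 188·cos23.3° = 172.7; c'Δl = 25.17; W sinα = 74.4
Slice 5: Δl = 2.6/cos32.9° = 3.097 m; N'_5 = 235·cos32.9° = 197.3; c'Δl = 42.11; W sinα = 127.6
Slice 6: Δl = 1.8/cos44.1° = 2.507 m; N'_6 = 107·cos44.1° = 76.8; c'Δl = 34.09; W sinα = 74.5
Slice 7: Δl = 1.7/cos54.7° = 2.942 m; N'_7 = 40·cos54.7° = 23.1; c'Δl = 40.01; W sinα = 32.6
Σc'Δl = 242.0 kN/m; ΣN' = 1066.1 kN/m; ΣW sinα = 397.9 kN/m
Resisting = 242.0 + 1066.1·tan35.5° = 242.0 + 760.4 = 1002.4 kN/m
FS = 1002.4 / 397.9 = 2.520

FS = 2.52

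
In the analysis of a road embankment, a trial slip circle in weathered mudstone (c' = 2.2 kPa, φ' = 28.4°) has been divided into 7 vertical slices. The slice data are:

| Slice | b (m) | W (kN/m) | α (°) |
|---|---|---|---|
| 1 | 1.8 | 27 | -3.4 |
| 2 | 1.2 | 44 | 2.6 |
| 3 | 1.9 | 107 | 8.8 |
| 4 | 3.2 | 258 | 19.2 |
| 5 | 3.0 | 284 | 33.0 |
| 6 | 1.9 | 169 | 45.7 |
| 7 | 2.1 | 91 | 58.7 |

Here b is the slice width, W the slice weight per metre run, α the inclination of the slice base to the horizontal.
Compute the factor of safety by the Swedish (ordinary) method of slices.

FS = 1.07

Ordinary method of slices: FS = Σ[c'·Δl_i + (W_i cosα_i)·tanφ'] / Σ W_i sinα_i, with Δl_i = b_i / cosα_i.
Slice 1: Δl = 1.8/cos(-3.4°) = 1.803 m; N'_1 = 27·cos(-3.4°) = 27.0; c'Δl = 3.97; W sinα = -1.6
Slice 2: Δl = 1.2/cos2.6° = 1.201 m; N'_2 = 44·cos2.6° = 44.0; c'Δl = 2.64; W sinα = 2.0
Slice 3: Δl = 1.9/cos8.8° = 1.923 m; N'_3 = 107·cos8.8° = 105.7; c'Δl = 4.23; W sinα = 16.4
Slice 4: Δl = 3.2/cos19.2° = 3.388 m; N'_4 = 258·cos19.2° = 243.6; c'Δl = 7.45; W sinα = 84.8
Slice 5: Δl = 3.0/cos33.0° = 3.577 m; N'_5 = 284·cos33.0° = 238.2; c'Δl = 7.87; W sinα = 154.7
Slice 6: Δl = 1.9/cos45.7° = 2.720 m; N'_6 = 169·cos45.7° = 118.0; c'Δl = 5.98; W sinα = 121.0
Slice 7: Δl = 2.1/cos58.7° = 4.042 m; N'_7 = 91·cos58.7° = 47.3; c'Δl = 8.89; W sinα = 77.8
Σc'Δl = 41.0 kN/m; ΣN' = 823.8 kN/m; ΣW sinα = 455.0 kN/m
Resisting = 41.0 + 823.8·tan28.4° = 41.0 + 445.4 = 486.5 kN/m
FS = 486.5 / 455.0 = 1.069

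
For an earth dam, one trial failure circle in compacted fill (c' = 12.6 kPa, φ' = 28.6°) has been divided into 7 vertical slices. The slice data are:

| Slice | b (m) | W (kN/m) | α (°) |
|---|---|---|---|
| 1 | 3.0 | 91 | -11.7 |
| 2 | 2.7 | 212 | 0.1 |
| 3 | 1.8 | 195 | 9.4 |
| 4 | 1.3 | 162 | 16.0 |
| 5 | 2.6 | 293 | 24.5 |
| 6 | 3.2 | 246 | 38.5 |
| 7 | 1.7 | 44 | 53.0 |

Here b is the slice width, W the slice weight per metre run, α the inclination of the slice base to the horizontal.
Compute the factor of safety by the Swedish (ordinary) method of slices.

FS = 2.32

Ordinary method of slices: FS = Σ[c'·Δl_i + (W_i cosα_i)·tanφ'] / Σ W_i sinα_i, with Δl_i = b_i / cosα_i.
Slice 1: Δl = 3.0/cos(-11.7°) = 3.064 m; N'_1 = 91·cos(-11.7°) = 89.1; c'Δl = 38.60; W sinα = -18.5
Slice 2: Δl = 2.7/cos0.1° = 2.700 m; N'_2 = 212·cos0.1° = 212.0; c'Δl = 34.02; W sinα = 0.4
Slice 3: Δl = 1.8/cos9.4° = 1.824 m; N'_3 = 195·cos9.4° = 192.4; c'Δl = 22.99; W sinα = 31.8
Slice 4: Δl = 1.3/cos16.0° = 1.352 m; N'_4 = 162·cos16.0° = 155.7; c'Δl = 17.04; W sinα = 44.7
Slice 5: Δl = 2.6/cos24.5° = 2.857 m; N'_5 = 293·cos24.5° = 266.6; c'Δl = 36.00; W sinα = 121.5
Slice 6: Δl = 3.2/cos38.5° = 4.089 m; N'_6 = 246·cos38.5° = 192.5; c'Δl = 51.52; W sinα = 153.1
Slice 7: Δl = 1.7/cos53.0° = 2.825 m; N'_7 = 44·cos53.0° = 26.5; c'Δl = 35.59; W sinα = 35.1
Σc'Δl = 235.8 kN/m; ΣN' = 1134.8 kN/m; ΣW sinα = 368.2 kN/m
Resisting = 235.8 + 1134.8·tan28.6° = 235.8 + 618.7 = 854.5 kN/m
FS = 854.5 / 368.2 = 2.321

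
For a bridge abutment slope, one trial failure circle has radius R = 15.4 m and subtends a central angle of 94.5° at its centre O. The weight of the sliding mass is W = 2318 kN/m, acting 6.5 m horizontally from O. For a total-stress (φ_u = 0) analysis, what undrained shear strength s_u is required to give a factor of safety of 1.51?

FS = s_u·L_a·R / (W·d), so s_u = FS·W·d / (L_a·R).
Arc length L_a = R·θ = 15.4·(94.5°·π/180) = 15.4·1.6493 = 25.40 m
s_u = 1.51·2318·6.5 / (25.40·15.4) = 22751.2 / 391.16 = 58.16 kPa

s_u = 58.2 kPa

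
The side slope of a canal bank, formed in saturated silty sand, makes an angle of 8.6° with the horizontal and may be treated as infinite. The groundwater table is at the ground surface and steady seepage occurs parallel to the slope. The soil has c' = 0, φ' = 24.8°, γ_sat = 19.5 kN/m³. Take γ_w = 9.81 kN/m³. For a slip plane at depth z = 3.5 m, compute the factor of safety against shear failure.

FS = 1.52

With seepage parallel to the slope and the water table at the surface, the effective normal stress on the slip plane uses the buoyant unit weight γ' = γ_sat − γ_w while the driving shear stress uses γ_sat:
FS = [c' + γ' z cos²β tanφ'] / [γ_sat z sinβ cosβ]
(For c' = 0 this reduces to FS = (γ'/γ_sat)·tanφ'/tanβ.)
γ' = 19.5 − 9.81 = 9.69 kN/m³
Numerator = 0.0 + 9.69·3.5·cos²8.6°·tan24.8° = 0.0 + 9.69·3.5·0.9776·0.4621 = 15.321 kPa
Denominator = 19.5·3.5·sin8.6°·cos8.6° = 19.5·3.5·0.1495·0.9888 = 10.091 kPa
FS = 15.321 / 10.091 = 1.518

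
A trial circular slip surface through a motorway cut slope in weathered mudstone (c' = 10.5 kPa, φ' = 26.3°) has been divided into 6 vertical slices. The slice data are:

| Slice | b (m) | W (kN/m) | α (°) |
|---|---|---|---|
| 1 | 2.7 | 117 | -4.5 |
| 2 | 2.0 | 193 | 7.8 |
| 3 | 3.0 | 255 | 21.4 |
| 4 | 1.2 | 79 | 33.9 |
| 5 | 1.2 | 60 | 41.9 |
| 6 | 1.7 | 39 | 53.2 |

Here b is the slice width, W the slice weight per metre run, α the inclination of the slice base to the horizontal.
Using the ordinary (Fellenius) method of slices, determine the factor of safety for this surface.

FS = 2.13

Ordinary method of slices: FS = Σ[c'·Δl_i + (W_i cosα_i)·tanφ'] / Σ W_i sinα_i, with Δl_i = b_i / cosα_i.
Slice 1: Δl = 2.7/cos(-4.5°) = 2.708 m; N'_1 = 117·cos(-4.5°) = 116.6; c'Δl = 28.44; W sinα = -9.2
Slice 2: Δl = 2.0/cos7.8° = 2.019 m; N'_2 = 193·cos7.8° = 191.2; c'Δl = 21.20; W sinα = 26.2
Slice 3: Δl = 3.0/cos21.4° = 3.222 m; N'_3 = 255·cos21.4° = 237.4; c'Δl = 33.83; W sinα = 93.0
Slice 4: Δl = 1.2/cos33.9° = 1.446 m; N'_4 = 79·cos33.9° = 65.6; c'Δl = 15.18; W sinα = 44.1
Slice 5: Δl = 1.2/cos41.9° = 1.612 m; N'_5 = 60·cos41.9° = 44.7; c'Δl = 16.93; W sinα = 40.1
Slice 6: Δl = 1.7/cos53.2° = 2.838 m; N'_6 = 39·cos53.2° = 23.4; c'Δl = 29.80; W sinα = 31.2
Σc'Δl = 145.4 kN/m; ΣN' = 678.9 kN/m; ΣW sinα = 225.4 kN/m
Resisting = 145.4 + 678.9·tan26.3° = 145.4 + 335.5 = 480.9 kN/m
FS = 480.9 / 225.4 = 2.133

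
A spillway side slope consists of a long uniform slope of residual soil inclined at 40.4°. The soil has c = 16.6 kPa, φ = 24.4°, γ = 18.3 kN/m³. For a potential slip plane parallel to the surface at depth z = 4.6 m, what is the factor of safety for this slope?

For an infinite slope with a slip plane parallel to the surface (no pore pressure): FS = [c + γz cos²β tanφ] / [γz sinβ cosβ].
γz = 18.3·4.6 = 84.18 kN/m²
Numerator = 16.6 + 84.18·cos²40.4°·tan24.4° = 16.6 + 84.18·0.5799·0.4536 = 38.745 kPa
Denominator = 84.18·sin40.4°·cos40.4° = 84.18·0.6481·0.7615 = 41.549 kPa
FS = 38.745 / 41.549 = 0.933

FS = 0.93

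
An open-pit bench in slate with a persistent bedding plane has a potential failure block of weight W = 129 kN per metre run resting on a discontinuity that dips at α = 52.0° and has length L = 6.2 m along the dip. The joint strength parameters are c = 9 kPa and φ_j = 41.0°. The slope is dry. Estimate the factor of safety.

FS = 1.23

Resolving the block weight along and normal to the plane and applying the Mohr–Coulomb strength on the joint:
N' = W cosα = 129·cos52.0° = 79.4 kN/m
Driving force T = W sinα = 129·sin52.0° = 101.7 kN/m
Resisting force R = c·L + N'·tanφ_j = 9·6.2 + 79.4·tan41.0° = 55.8 + 69.0 = 124.8 kN/m
FS = R / T = 124.8 / 101.7 = 1.228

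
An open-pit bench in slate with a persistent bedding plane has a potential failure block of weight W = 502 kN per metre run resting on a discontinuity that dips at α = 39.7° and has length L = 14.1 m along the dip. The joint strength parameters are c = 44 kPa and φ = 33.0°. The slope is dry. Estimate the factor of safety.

Resolving the block weight along and normal to the plane and applying the Mohr–Coulomb strength on the joint:
N' = W cosα = 502·cos39.7° = 386.2 kN/m
Driving force T = W sinα = 502·sin39.7° = 320.7 kN/m
Resisting force R = c·L + N'·tanφ = 44·14.1 + 386.2·tan33.0° = 620.4 + 250.8 = 871.2 kN/m
FS = R / T = 871.2 / 320.7 = 2.717

FS = 2.72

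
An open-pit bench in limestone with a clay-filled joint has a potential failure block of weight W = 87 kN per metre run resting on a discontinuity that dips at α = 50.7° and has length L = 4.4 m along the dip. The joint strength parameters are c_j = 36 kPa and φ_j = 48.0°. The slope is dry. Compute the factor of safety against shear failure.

FS = 3.26

Resolving the block weight along and normal to the plane and applying the Mohr–Coulomb strength on the joint:
N' = W cosα = 87·cos50.7° = 55.1 kN/m
Driving force T = W sinα = 87·sin50.7° = 67.3 kN/m
Resisting force R = c_j·L + N'·tanφ_j = 36·4.4 + 55.1·tan48.0° = 158.4 + 61.2 = 219.6 kN/m
FS = R / T = 219.6 / 67.3 = 3.262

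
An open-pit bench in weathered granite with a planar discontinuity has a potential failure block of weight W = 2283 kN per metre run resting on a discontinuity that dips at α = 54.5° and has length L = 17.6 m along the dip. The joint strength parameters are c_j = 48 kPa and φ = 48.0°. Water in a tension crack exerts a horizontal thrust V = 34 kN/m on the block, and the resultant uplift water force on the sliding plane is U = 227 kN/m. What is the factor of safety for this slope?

FS = 1.08

Resolving the block weight along and normal to the plane and applying the Mohr–Coulomb strength on the joint:
N' = W cosα − U − V sinα = 2283·cos54.5° − 227 − 34·sin54.5° = 1071.1 kN/m
Driving force T = W sinα + V cosα = 2283·sin54.5° + 34·cos54.5° = 1878.4 kN/m
Resisting force R = c_j·L + N'·tanφ = 48·17.6 + 1071.1·tan48.0° = 844.8 + 1189.5 = 2034.3 kN/m
FS = R / T = 2034.3 / 1878.4 = 1.083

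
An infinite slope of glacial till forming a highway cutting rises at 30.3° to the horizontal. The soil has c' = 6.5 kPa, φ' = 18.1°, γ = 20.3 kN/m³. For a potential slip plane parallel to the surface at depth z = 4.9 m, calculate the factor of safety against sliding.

For an infinite slope with a slip plane parallel to the surface (no pore pressure): FS = [c' + γz cos²β tanφ'] / [γz sinβ cosβ].
γz = 20.3·4.9 = 99.47 kN/m²
Numerator = 6.5 + 99.47·cos²30.3°·tan18.1° = 6.5 + 99.47·0.7455·0.3269 = 30.736 kPa
Denominator = 99.47·sin30.3°·cos30.3° = 99.47·0.5045·0.8634 = 43.330 kPa
FS = 30.736 / 43.330 = 0.709

FS = 0.71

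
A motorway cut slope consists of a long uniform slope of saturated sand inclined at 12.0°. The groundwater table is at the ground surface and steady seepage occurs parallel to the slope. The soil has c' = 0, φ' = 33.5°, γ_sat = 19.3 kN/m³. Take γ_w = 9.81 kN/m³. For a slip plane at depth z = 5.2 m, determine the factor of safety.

With seepage parallel to the slope and the water table at the surface, the effective normal stress on the slip plane uses the buoyant unit weight γ' = γ_sat − γ_w while the driving shear stress uses γ_sat:
FS = [c' + γ' z cos²β tanφ'] / [γ_sat z sinβ cosβ]
(For c' = 0 this reduces to FS = (γ'/γ_sat)·tanφ'/tanβ.)
γ' = 19.3 − 9.81 = 9.49 kN/m³
Numerator = 0.0 + 9.49·5.2·cos²12.0°·tan33.5° = 0.0 + 9.49·5.2·0.9568·0.6619 = 31.251 kPa
Denominator = 19.3·5.2·sin12.0°·cos12.0° = 19.3·5.2·0.2079·0.9781 = 20.410 kPa
FS = 31.251 / 20.410 = 1.531

FS = 1.53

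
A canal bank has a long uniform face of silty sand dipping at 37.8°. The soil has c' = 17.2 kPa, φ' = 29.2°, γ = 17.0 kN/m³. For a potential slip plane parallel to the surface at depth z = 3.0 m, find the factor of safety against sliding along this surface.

FS = 1.42

For an infinite slope with a slip plane parallel to the surface (no pore pressure): FS = [c' + γz cos²β tanφ'] / [γz sinβ cosβ].
γz = 17.0·3.0 = 51.00 kN/m²
Numerator = 17.2 + 51.00·cos²37.8°·tan29.2° = 17.2 + 51.00·0.6243·0.5589 = 34.996 kPa
Denominator = 51.00·sin37.8°·cos37.8° = 51.00·0.6129·0.7902 = 24.699 kPa
FS = 34.996 / 24.699 = 1.417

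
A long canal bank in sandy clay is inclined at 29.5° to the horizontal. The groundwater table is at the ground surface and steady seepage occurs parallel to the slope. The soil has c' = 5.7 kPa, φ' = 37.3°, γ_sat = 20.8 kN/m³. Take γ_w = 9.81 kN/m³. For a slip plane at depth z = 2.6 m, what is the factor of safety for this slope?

FS = 0.96

With seepage parallel to the slope and the water table at the surface, the effective normal stress on the slip plane uses the buoyant unit weight γ' = γ_sat − γ_w while the driving shear stress uses γ_sat:
FS = [c' + γ' z cos²β tanφ'] / [γ_sat z sinβ cosβ]
γ' = 20.8 − 9.81 = 10.99 kN/m³
Numerator = 5.7 + 10.99·2.6·cos²29.5°·tan37.3° = 5.7 + 10.99·2.6·0.7575·0.7618 = 22.189 kPa
Denominator = 20.8·2.6·sin29.5°·cos29.5° = 20.8·2.6·0.4924·0.8704 = 23.178 kPa
FS = 22.189 / 23.178 = 0.957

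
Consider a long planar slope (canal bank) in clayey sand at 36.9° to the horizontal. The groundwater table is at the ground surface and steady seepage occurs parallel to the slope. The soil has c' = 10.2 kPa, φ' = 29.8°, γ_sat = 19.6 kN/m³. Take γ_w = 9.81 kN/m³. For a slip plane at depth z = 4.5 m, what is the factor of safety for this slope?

FS = 0.62

With seepage parallel to the slope and the water table at the surface, the effective normal stress on the slip plane uses the buoyant unit weight γ' = γ_sat − γ_w while the driving shear stress uses γ_sat:
FS = [c' + γ' z cos²β tanφ'] / [γ_sat z sinβ cosβ]
γ' = 19.6 − 9.81 = 9.79 kN/m³
Numerator = 10.2 + 9.79·4.5·cos²36.9°·tan29.8° = 10.2 + 9.79·4.5·0.6395·0.5727 = 26.335 kPa
Denominator = 19.6·4.5·sin36.9°·cos36.9° = 19.6·4.5·0.6004·0.7997 = 42.349 kPa
FS = 26.335 / 42.349 = 0.622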